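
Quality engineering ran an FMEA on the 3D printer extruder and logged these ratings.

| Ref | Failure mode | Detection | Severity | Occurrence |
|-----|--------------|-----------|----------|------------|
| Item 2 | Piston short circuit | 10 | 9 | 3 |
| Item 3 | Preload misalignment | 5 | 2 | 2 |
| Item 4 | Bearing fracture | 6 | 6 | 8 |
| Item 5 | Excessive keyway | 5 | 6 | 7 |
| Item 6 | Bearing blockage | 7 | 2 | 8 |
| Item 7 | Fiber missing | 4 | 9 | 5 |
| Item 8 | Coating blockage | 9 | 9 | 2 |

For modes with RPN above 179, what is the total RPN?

948

RPN = Severity × Occurrence × Detection:
  Item 2: 9 × 3 × 10 = 270
  Item 3: 2 × 2 × 5 = 20
  Item 4: 6 × 8 × 6 = 288
  Item 5: 6 × 7 × 5 = 210
  Item 6: 2 × 8 × 7 = 112
  Item 7: 9 × 5 × 4 = 180
  Item 8: 9 × 2 × 9 = 162
RPN > 179: Item 2 (270), Item 4 (288), Item 5 (210), Item 7 (180).
Sum: 270 + 288 + 210 + 180 = 948.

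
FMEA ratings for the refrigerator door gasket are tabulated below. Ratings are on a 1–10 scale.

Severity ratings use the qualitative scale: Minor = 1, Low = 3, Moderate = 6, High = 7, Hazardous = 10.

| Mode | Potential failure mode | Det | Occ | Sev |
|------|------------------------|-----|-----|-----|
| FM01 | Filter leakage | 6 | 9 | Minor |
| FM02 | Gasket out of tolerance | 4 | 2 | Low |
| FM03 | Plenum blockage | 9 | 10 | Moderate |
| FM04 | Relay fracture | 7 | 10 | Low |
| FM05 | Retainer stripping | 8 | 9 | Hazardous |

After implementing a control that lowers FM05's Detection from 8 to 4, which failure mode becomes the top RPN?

FM03

RPN = Severity × Occurrence × Detection:
  FM01: 1 × 9 × 6 = 54
  FM02: 3 × 2 × 4 = 24
  FM03: 6 × 10 × 9 = 540
  FM04: 3 × 10 × 7 = 210
  FM05: 10 × 9 × 8 = 720
After action: FM05 → 10 × 9 × 4 = 360.
Revised RPNs: FM03=540, FM05=360, FM04=210, FM01=54, FM02=24.
Highest is now FM03 (540).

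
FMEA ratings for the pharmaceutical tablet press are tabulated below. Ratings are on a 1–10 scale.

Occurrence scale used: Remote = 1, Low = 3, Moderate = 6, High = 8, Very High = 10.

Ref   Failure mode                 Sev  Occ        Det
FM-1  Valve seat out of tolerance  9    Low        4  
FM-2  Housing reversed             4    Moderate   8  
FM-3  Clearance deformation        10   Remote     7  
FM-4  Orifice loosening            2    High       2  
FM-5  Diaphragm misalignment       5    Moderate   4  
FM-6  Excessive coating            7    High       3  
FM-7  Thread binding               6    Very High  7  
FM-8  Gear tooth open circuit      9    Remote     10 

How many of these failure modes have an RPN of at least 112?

4

RPN = Severity × Occurrence × Detection:
  FM-1: 9 × 3 × 4 = 108
  FM-2: 4 × 6 × 8 = 192
  FM-3: 10 × 1 × 7 = 70
  FM-4: 2 × 8 × 2 = 32
  FM-5: 5 × 6 × 4 = 120
  FM-6: 7 × 8 × 3 = 168
  FM-7: 6 × 10 × 7 = 420
  FM-8: 9 × 1 × 10 = 90
Modes with RPN ≥ 112: FM-2 (192), FM-5 (120), FM-6 (168), FM-7 (420) → 4.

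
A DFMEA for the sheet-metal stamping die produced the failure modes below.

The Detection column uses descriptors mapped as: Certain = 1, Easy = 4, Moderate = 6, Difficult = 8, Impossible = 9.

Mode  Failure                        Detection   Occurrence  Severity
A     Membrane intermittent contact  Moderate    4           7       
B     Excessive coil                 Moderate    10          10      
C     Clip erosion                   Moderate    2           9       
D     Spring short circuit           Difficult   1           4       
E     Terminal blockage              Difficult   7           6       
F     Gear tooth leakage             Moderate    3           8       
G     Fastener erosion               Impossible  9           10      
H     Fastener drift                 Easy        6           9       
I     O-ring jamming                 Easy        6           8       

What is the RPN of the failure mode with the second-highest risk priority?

600

RPN = Severity × Occurrence × Detection:
  A: 7 × 4 × 6 = 168
  B: 10 × 10 × 6 = 600
  C: 9 × 2 × 6 = 108
  D: 4 × 1 × 8 = 32
  E: 6 × 7 × 8 = 336
  F: 8 × 3 × 6 = 144
  G: 10 × 9 × 9 = 810
  H: 9 × 6 × 4 = 216
  I: 8 × 6 × 4 = 192
Sorted descending: 810, 600, 336, 216, 192, 168, 144, 108, 32.
The second-highest RPN is 600 (B).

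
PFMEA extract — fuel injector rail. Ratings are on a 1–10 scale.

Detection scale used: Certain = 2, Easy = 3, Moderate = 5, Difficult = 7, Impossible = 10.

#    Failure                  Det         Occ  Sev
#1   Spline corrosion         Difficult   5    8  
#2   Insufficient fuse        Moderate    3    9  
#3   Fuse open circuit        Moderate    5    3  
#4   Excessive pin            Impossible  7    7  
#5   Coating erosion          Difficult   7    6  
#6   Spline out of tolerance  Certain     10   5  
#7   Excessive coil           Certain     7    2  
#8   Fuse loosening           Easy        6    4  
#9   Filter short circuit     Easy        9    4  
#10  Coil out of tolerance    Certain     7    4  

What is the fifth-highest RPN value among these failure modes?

108

RPN = Severity × Occurrence × Detection:
  #1: 8 × 5 × 7 = 280
  #2: 9 × 3 × 5 = 135
  #3: 3 × 5 × 5 = 75
  #4: 7 × 7 × 10 = 490
  #5: 6 × 7 × 7 = 294
  #6: 5 × 10 × 2 = 100
  #7: 2 × 7 × 2 = 28
  #8: 4 × 6 × 3 = 72
  #9: 4 × 9 × 3 = 108
  #10: 4 × 7 × 2 = 56
Sorted descending: 490, 294, 280, 135, 108, 100, 75, 72, 56, 28.
The fifth-highest RPN is 108 (#9).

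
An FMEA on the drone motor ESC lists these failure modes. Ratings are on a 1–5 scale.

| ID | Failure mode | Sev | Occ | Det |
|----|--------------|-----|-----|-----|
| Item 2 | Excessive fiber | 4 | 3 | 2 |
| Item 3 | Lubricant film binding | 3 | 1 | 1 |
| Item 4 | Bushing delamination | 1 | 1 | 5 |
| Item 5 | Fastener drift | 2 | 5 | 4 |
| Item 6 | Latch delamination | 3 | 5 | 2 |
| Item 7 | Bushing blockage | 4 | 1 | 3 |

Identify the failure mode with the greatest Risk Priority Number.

RPN = Severity × Occurrence × Detection:
  Item 2: 4 × 3 × 2 = 24
  Item 3: 3 × 1 × 1 = 3
  Item 4: 1 × 1 × 5 = 5
  Item 5: 2 × 5 × 4 = 40
  Item 6: 3 × 5 × 2 = 30
  Item 7: 4 × 1 × 3 = 12
Highest RPN is 40 → Item 5.

Item 5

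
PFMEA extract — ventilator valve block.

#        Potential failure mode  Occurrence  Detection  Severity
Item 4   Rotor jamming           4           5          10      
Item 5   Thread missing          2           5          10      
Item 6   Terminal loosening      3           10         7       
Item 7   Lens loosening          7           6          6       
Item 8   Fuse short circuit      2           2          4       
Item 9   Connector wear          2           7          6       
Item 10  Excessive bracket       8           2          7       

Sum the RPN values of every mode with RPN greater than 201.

RPN = Severity × Occurrence × Detection:
  Item 4: 10 × 4 × 5 = 200
  Item 5: 10 × 2 × 5 = 100
  Item 6: 7 × 3 × 10 = 210
  Item 7: 6 × 7 × 6 = 252
  Item 8: 4 × 2 × 2 = 16
  Item 9: 6 × 2 × 7 = 84
  Item 10: 7 × 8 × 2 = 112
RPN > 201: Item 6 (210), Item 7 (252).
Sum: 210 + 252 = 462.

462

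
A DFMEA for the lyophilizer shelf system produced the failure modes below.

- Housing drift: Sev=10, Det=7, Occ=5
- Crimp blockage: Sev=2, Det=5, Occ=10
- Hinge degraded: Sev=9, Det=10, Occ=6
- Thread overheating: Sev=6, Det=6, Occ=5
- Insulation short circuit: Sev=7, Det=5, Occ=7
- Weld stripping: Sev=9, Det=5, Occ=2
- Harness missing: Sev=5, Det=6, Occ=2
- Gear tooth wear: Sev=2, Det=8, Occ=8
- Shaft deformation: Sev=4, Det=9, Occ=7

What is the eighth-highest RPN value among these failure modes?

90

RPN = Severity × Occurrence × Detection:
  Housing drift: 10 × 5 × 7 = 350
  Crimp blockage: 2 × 10 × 5 = 100
  Hinge degraded: 9 × 6 × 10 = 540
  Thread overheating: 6 × 5 × 6 = 180
  Insulation short circuit: 7 × 7 × 5 = 245
  Weld stripping: 9 × 2 × 5 = 90
  Harness missing: 5 × 2 × 6 = 60
  Gear tooth wear: 2 × 8 × 8 = 128
  Shaft deformation: 4 × 7 × 9 = 252
Sorted descending: 540, 350, 252, 245, 180, 128, 100, 90, 60.
The eighth-highest RPN is 90 (Weld stripping).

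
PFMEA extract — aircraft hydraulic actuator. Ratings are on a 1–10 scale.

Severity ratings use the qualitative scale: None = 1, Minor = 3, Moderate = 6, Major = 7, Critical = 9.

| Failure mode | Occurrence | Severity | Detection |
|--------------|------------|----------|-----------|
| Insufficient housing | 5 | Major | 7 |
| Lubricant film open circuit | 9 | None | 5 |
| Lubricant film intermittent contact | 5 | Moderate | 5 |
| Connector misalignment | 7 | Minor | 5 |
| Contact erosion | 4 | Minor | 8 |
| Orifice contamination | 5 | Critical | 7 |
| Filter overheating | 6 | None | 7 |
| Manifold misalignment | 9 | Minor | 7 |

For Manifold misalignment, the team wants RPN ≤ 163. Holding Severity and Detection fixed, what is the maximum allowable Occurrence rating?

7

Manifold misalignment: S=3, O=9, D=7 → current RPN = 189.
Fixed product = 21. Need 21 × O ≤ 163, so O ≤ 163/21 = 7.76.
Maximum integer Occurrence rating = 7 (gives RPN 147; O=8 would give 168 > 163).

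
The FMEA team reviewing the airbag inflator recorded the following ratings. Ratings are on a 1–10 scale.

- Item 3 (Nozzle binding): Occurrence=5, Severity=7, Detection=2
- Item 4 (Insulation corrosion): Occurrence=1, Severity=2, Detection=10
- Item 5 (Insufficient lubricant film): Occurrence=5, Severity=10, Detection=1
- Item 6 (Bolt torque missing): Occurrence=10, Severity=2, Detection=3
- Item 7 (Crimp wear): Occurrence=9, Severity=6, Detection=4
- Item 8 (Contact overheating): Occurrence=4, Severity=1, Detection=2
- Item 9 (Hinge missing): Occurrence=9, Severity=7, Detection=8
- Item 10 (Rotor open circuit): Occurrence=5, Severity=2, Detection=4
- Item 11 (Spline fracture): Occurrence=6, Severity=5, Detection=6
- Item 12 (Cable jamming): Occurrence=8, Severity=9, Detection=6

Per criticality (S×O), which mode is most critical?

Criticality = Severity × Occurrence:
  Item 3: 7 × 5 = 35
  Item 4: 2 × 1 = 2
  Item 5: 10 × 5 = 50
  Item 6: 2 × 10 = 20
  Item 7: 6 × 9 = 54
  Item 8: 1 × 4 = 4
  Item 9: 7 × 9 = 63
  Item 10: 2 × 5 = 10
  Item 11: 5 × 6 = 30
  Item 12: 9 × 8 = 72
Highest criticality is 72 → Item 12.

Item 12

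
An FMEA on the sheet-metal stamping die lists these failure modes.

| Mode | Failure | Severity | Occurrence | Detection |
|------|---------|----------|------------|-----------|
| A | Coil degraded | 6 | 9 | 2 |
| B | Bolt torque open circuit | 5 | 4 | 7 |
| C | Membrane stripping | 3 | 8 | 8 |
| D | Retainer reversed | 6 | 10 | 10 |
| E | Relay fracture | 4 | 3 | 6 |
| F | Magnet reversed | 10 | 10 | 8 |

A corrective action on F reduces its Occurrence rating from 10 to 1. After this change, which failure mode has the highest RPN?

RPN = Severity × Occurrence × Detection:
  A: 6 × 9 × 2 = 108
  B: 5 × 4 × 7 = 140
  C: 3 × 8 × 8 = 192
  D: 6 × 10 × 10 = 600
  E: 4 × 3 × 6 = 72
  F: 10 × 10 × 8 = 800
After action: F → 10 × 1 × 8 = 80.
Revised RPNs: D=600, C=192, B=140, A=108, F=80, E=72.
Highest is now D (600).

D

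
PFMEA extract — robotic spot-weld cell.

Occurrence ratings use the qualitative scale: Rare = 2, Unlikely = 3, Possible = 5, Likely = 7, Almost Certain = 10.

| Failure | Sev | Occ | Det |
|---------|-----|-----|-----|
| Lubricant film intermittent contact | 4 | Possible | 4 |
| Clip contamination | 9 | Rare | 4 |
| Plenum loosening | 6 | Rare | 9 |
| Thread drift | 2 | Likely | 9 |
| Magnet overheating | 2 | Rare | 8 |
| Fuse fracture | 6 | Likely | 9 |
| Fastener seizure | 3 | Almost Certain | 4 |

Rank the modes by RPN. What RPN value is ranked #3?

RPN = Severity × Occurrence × Detection:
  Lubricant film intermittent contact: 4 × 5 × 4 = 80
  Clip contamination: 9 × 2 × 4 = 72
  Plenum loosening: 6 × 2 × 9 = 108
  Thread drift: 2 × 7 × 9 = 126
  Magnet overheating: 2 × 2 × 8 = 32
  Fuse fracture: 6 × 7 × 9 = 378
  Fastener seizure: 3 × 10 × 4 = 120
Sorted descending: 378, 126, 120, 108, 80, 72, 32.
The third-highest RPN is 120 (Fastener seizure).

120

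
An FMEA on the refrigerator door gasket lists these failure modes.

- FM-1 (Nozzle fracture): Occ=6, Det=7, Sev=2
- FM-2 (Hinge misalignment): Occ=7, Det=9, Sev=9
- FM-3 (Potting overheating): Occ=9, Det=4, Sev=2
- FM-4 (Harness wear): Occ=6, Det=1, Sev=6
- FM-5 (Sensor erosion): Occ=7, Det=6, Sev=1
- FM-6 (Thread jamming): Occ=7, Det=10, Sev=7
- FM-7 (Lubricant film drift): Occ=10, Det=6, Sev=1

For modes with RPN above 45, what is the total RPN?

RPN = Severity × Occurrence × Detection:
  FM-1: 2 × 6 × 7 = 84
  FM-2: 9 × 7 × 9 = 567
  FM-3: 2 × 9 × 4 = 72
  FM-4: 6 × 6 × 1 = 36
  FM-5: 1 × 7 × 6 = 42
  FM-6: 7 × 7 × 10 = 490
  FM-7: 1 × 10 × 6 = 60
RPN > 45: FM-1 (84), FM-2 (567), FM-3 (72), FM-6 (490), FM-7 (60).
Sum: 84 + 567 + 72 + 490 + 60 = 1273.

1273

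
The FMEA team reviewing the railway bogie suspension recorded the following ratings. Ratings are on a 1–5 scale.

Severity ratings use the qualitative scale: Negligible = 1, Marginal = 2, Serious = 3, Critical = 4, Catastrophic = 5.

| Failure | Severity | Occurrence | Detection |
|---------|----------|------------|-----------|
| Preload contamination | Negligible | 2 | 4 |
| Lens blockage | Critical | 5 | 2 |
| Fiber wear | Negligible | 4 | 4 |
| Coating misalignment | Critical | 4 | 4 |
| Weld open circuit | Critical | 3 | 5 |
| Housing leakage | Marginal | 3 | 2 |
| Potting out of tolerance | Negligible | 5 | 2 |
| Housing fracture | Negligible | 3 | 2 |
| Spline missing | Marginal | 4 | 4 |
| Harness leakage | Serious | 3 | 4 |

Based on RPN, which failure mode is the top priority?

RPN = Severity × Occurrence × Detection:
  Preload contamination: 1 × 2 × 4 = 8
  Lens blockage: 4 × 5 × 2 = 40
  Fiber wear: 1 × 4 × 4 = 16
  Coating misalignment: 4 × 4 × 4 = 64
  Weld open circuit: 4 × 3 × 5 = 60
  Housing leakage: 2 × 3 × 2 = 12
  Potting out of tolerance: 1 × 5 × 2 = 10
  Housing fracture: 1 × 3 × 2 = 6
  Spline missing: 2 × 4 × 4 = 32
  Harness leakage: 3 × 3 × 4 = 36
Highest RPN is 64 → Coating misalignment.

Coating misalignment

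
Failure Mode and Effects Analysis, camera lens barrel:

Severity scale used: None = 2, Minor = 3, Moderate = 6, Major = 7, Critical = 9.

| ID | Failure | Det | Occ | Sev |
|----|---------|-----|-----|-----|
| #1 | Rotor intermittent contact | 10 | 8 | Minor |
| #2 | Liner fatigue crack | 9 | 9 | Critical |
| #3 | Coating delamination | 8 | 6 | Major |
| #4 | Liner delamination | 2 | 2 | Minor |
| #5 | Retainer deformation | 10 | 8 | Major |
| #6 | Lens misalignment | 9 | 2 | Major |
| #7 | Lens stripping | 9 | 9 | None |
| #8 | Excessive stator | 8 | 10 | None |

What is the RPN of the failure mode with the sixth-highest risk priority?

RPN = Severity × Occurrence × Detection:
  #1: 3 × 8 × 10 = 240
  #2: 9 × 9 × 9 = 729
  #3: 7 × 6 × 8 = 336
  #4: 3 × 2 × 2 = 12
  #5: 7 × 8 × 10 = 560
  #6: 7 × 2 × 9 = 126
  #7: 2 × 9 × 9 = 162
  #8: 2 × 10 × 8 = 160
Sorted descending: 729, 560, 336, 240, 162, 160, 126, 12.
The sixth-highest RPN is 160 (#8).

160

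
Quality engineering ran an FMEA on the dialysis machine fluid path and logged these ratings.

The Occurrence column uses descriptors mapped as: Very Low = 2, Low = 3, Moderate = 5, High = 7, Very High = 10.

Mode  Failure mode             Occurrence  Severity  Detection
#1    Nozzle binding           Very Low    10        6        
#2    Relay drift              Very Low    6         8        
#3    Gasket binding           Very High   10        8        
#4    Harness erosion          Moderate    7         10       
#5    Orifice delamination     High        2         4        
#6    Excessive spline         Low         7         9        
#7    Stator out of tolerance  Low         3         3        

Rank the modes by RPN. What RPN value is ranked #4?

RPN = Severity × Occurrence × Detection:
  #1: 10 × 2 × 6 = 120
  #2: 6 × 2 × 8 = 96
  #3: 10 × 10 × 8 = 800
  #4: 7 × 5 × 10 = 350
  #5: 2 × 7 × 4 = 56
  #6: 7 × 3 × 9 = 189
  #7: 3 × 3 × 3 = 27
Sorted descending: 800, 350, 189, 120, 96, 56, 27.
The fourth-highest RPN is 120 (#1).

120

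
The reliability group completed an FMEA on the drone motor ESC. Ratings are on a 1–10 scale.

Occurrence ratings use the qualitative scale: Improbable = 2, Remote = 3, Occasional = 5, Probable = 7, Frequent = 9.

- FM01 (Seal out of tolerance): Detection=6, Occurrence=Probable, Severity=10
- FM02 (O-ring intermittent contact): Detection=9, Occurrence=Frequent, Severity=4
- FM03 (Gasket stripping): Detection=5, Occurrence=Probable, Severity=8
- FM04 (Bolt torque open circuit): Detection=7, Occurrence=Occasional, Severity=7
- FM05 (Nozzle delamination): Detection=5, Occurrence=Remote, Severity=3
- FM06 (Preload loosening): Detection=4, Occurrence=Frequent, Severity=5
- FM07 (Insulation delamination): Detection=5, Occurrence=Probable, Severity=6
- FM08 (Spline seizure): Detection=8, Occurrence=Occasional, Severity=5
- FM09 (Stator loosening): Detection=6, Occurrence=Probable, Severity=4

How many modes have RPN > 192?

6

RPN = Severity × Occurrence × Detection:
  FM01: 10 × 7 × 6 = 420
  FM02: 4 × 9 × 9 = 324
  FM03: 8 × 7 × 5 = 280
  FM04: 7 × 5 × 7 = 245
  FM05: 3 × 3 × 5 = 45
  FM06: 5 × 9 × 4 = 180
  FM07: 6 × 7 × 5 = 210
  FM08: 5 × 5 × 8 = 200
  FM09: 4 × 7 × 6 = 168
Modes with RPN > 192: FM01 (420), FM02 (324), FM03 (280), FM04 (245), FM07 (210), FM08 (200) → 6.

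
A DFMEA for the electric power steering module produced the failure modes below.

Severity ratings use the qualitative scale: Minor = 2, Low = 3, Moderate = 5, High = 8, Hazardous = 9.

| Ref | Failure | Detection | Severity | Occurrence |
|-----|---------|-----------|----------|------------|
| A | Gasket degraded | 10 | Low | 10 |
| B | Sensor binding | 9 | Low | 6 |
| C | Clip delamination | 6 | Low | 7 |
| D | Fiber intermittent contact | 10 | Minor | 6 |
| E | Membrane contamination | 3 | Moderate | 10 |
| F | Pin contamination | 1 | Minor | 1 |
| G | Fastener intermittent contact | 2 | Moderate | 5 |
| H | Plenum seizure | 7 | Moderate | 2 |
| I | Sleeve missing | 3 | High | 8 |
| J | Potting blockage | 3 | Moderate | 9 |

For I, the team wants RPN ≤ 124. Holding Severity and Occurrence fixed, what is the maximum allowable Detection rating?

1

I: S=8, O=8, D=3 → current RPN = 192.
Fixed product = 64. Need 64 × D ≤ 124, so D ≤ 124/64 = 1.94.
Maximum integer Detection rating = 1 (gives RPN 64; D=2 would give 128 > 124).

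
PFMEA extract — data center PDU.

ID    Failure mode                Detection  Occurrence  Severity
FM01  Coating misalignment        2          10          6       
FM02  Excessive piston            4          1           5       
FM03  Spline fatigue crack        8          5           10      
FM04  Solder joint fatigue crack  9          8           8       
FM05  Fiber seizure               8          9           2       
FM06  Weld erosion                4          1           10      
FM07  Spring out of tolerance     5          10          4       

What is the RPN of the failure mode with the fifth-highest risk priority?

RPN = Severity × Occurrence × Detection:
  FM01: 6 × 10 × 2 = 120
  FM02: 5 × 1 × 4 = 20
  FM03: 10 × 5 × 8 = 400
  FM04: 8 × 8 × 9 = 576
  FM05: 2 × 9 × 8 = 144
  FM06: 10 × 1 × 4 = 40
  FM07: 4 × 10 × 5 = 200
Sorted descending: 576, 400, 200, 144, 120, 40, 20.
The fifth-highest RPN is 120 (FM01).

120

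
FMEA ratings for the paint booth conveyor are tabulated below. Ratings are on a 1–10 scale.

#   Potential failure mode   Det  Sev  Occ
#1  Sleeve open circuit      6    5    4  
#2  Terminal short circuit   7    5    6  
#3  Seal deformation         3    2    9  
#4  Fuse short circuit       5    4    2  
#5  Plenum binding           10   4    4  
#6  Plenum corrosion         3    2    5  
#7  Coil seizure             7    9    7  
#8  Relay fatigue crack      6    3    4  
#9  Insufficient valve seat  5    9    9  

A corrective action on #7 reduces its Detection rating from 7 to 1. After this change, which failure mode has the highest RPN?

#9

RPN = Severity × Occurrence × Detection:
  #1: 5 × 4 × 6 = 120
  #2: 5 × 6 × 7 = 210
  #3: 2 × 9 × 3 = 54
  #4: 4 × 2 × 5 = 40
  #5: 4 × 4 × 10 = 160
  #6: 2 × 5 × 3 = 30
  #7: 9 × 7 × 7 = 441
  #8: 3 × 4 × 6 = 72
  #9: 9 × 9 × 5 = 405
After action: #7 → 9 × 7 × 1 = 63.
Revised RPNs: #9=405, #2=210, #5=160, #1=120, #8=72, #7=63, #3=54, #4=40, #6=30.
Highest is now #9 (405).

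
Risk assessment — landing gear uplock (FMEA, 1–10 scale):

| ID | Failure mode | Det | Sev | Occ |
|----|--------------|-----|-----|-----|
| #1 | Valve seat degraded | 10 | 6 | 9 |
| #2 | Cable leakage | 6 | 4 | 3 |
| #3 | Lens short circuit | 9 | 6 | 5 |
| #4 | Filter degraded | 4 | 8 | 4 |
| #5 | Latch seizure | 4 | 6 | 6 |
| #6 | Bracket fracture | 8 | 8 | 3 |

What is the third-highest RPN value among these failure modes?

RPN = Severity × Occurrence × Detection:
  #1: 6 × 9 × 10 = 540
  #2: 4 × 3 × 6 = 72
  #3: 6 × 5 × 9 = 270
  #4: 8 × 4 × 4 = 128
  #5: 6 × 6 × 4 = 144
  #6: 8 × 3 × 8 = 192
Sorted descending: 540, 270, 192, 144, 128, 72.
The third-highest RPN is 192 (#6).

192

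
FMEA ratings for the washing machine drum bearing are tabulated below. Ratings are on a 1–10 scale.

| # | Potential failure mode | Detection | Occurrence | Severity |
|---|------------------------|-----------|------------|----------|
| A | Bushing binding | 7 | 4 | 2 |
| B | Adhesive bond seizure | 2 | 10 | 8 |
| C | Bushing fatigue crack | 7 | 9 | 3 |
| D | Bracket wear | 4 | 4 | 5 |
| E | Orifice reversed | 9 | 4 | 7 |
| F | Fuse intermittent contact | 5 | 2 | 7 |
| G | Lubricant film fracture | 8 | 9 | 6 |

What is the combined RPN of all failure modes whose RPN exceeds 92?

RPN = Severity × Occurrence × Detection:
  A: 2 × 4 × 7 = 56
  B: 8 × 10 × 2 = 160
  C: 3 × 9 × 7 = 189
  D: 5 × 4 × 4 = 80
  E: 7 × 4 × 9 = 252
  F: 7 × 2 × 5 = 70
  G: 6 × 9 × 8 = 432
RPN > 92: B (160), C (189), E (252), G (432).
Sum: 160 + 189 + 252 + 432 = 1033.

1033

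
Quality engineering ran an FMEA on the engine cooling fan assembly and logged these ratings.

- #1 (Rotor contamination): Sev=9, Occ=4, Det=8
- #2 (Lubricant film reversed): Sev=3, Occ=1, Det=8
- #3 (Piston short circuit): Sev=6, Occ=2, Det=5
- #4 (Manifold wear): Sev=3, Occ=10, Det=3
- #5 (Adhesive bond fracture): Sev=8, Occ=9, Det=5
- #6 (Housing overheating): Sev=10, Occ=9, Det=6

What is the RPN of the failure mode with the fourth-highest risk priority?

RPN = Severity × Occurrence × Detection:
  #1: 9 × 4 × 8 = 288
  #2: 3 × 1 × 8 = 24
  #3: 6 × 2 × 5 = 60
  #4: 3 × 10 × 3 = 90
  #5: 8 × 9 × 5 = 360
  #6: 10 × 9 × 6 = 540
Sorted descending: 540, 360, 288, 90, 60, 24.
The fourth-highest RPN is 90 (#4).

90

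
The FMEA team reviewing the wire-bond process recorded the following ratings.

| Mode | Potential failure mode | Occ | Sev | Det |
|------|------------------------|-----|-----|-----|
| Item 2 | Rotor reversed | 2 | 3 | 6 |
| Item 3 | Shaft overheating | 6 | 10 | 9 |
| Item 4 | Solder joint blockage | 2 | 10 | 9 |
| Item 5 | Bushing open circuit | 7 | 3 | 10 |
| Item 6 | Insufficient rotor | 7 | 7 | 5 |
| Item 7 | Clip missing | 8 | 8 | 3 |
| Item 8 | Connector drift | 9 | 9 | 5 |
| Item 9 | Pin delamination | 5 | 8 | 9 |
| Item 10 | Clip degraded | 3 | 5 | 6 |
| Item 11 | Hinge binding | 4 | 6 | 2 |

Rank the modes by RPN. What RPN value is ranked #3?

360

RPN = Severity × Occurrence × Detection:
  Item 2: 3 × 2 × 6 = 36
  Item 3: 10 × 6 × 9 = 540
  Item 4: 10 × 2 × 9 = 180
  Item 5: 3 × 7 × 10 = 210
  Item 6: 7 × 7 × 5 = 245
  Item 7: 8 × 8 × 3 = 192
  Item 8: 9 × 9 × 5 = 405
  Item 9: 8 × 5 × 9 = 360
  Item 10: 5 × 3 × 6 = 90
  Item 11: 6 × 4 × 2 = 48
Sorted descending: 540, 405, 360, 245, 210, 192, 180, 90, 48, 36.
The third-highest RPN is 360 (Item 9).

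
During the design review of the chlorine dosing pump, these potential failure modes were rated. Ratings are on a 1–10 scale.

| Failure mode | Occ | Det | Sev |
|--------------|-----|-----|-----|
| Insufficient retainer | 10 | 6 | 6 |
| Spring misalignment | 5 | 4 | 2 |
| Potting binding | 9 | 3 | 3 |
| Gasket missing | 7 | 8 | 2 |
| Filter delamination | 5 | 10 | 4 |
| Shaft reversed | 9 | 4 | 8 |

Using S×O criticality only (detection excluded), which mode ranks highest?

Shaft reversed

Criticality = Severity × Occurrence:
  Insufficient retainer: 6 × 10 = 60
  Spring misalignment: 2 × 5 = 10
  Potting binding: 3 × 9 = 27
  Gasket missing: 2 × 7 = 14
  Filter delamination: 4 × 5 = 20
  Shaft reversed: 8 × 9 = 72
Highest criticality is 72 → Shaft reversed.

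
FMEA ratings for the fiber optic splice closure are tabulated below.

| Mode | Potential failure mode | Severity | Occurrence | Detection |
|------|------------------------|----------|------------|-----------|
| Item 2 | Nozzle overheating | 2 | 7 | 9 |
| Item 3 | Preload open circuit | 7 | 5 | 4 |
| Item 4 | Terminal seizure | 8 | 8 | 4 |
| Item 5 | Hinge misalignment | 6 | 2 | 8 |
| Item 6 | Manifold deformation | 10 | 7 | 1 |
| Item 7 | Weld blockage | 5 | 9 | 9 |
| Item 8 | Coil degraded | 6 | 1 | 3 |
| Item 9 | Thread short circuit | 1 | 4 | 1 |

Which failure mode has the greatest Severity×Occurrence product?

Criticality = Severity × Occurrence:
  Item 2: 2 × 7 = 14
  Item 3: 7 × 5 = 35
  Item 4: 8 × 8 = 64
  Item 5: 6 × 2 = 12
  Item 6: 10 × 7 = 70
  Item 7: 5 × 9 = 45
  Item 8: 6 × 1 = 6
  Item 9: 1 × 4 = 4
Highest criticality is 70 → Item 6.

Item 6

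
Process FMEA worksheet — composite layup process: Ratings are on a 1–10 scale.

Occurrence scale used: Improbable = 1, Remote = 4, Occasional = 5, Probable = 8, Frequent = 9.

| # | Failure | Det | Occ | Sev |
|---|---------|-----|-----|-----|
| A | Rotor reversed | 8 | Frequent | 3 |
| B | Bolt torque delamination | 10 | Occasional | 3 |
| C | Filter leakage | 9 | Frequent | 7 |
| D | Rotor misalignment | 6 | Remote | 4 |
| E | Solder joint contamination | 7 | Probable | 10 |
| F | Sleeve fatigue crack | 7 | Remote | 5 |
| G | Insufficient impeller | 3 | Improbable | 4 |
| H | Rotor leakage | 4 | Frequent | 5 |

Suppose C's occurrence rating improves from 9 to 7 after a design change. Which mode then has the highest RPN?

E

RPN = Severity × Occurrence × Detection:
  A: 3 × 9 × 8 = 216
  B: 3 × 5 × 10 = 150
  C: 7 × 9 × 9 = 567
  D: 4 × 4 × 6 = 96
  E: 10 × 8 × 7 = 560
  F: 5 × 4 × 7 = 140
  G: 4 × 1 × 3 = 12
  H: 5 × 9 × 4 = 180
After action: C → 7 × 7 × 9 = 441.
Revised RPNs: E=560, C=441, A=216, H=180, B=150, F=140, D=96, G=12.
Highest is now E (560).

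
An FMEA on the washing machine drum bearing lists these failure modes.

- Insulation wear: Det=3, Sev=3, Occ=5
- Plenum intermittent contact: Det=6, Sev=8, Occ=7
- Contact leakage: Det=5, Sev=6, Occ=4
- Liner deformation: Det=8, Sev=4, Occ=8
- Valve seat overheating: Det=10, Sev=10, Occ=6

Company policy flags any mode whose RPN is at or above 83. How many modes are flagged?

RPN = Severity × Occurrence × Detection:
  Insulation wear: 3 × 5 × 3 = 45
  Plenum intermittent contact: 8 × 7 × 6 = 336
  Contact leakage: 6 × 4 × 5 = 120
  Liner deformation: 4 × 8 × 8 = 256
  Valve seat overheating: 10 × 6 × 10 = 600
Modes with RPN ≥ 83: Plenum intermittent contact (336), Contact leakage (120), Liner deformation (256), Valve seat overheating (600) → 4.

4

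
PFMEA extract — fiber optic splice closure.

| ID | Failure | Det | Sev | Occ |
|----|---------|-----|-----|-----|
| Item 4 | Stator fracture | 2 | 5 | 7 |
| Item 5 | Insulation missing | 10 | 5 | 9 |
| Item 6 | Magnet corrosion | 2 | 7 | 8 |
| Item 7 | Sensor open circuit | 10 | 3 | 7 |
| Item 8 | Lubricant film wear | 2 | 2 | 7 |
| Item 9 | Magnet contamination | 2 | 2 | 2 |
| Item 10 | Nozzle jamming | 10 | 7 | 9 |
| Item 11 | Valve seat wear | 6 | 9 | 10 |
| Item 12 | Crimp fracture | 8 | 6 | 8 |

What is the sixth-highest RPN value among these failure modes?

112

RPN = Severity × Occurrence × Detection:
  Item 4: 5 × 7 × 2 = 70
  Item 5: 5 × 9 × 10 = 450
  Item 6: 7 × 8 × 2 = 112
  Item 7: 3 × 7 × 10 = 210
  Item 8: 2 × 7 × 2 = 28
  Item 9: 2 × 2 × 2 = 8
  Item 10: 7 × 9 × 10 = 630
  Item 11: 9 × 10 × 6 = 540
  Item 12: 6 × 8 × 8 = 384
Sorted descending: 630, 540, 450, 384, 210, 112, 70, 28, 8.
The sixth-highest RPN is 112 (Item 6).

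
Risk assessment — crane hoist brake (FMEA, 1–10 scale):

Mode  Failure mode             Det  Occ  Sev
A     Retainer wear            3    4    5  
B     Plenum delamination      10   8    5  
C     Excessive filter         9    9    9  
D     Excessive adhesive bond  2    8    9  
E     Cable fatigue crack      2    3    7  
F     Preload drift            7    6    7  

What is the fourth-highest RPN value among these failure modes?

RPN = Severity × Occurrence × Detection:
  A: 5 × 4 × 3 = 60
  B: 5 × 8 × 10 = 400
  C: 9 × 9 × 9 = 729
  D: 9 × 8 × 2 = 144
  E: 7 × 3 × 2 = 42
  F: 7 × 6 × 7 = 294
Sorted descending: 729, 400, 294, 144, 60, 42.
The fourth-highest RPN is 144 (D).

144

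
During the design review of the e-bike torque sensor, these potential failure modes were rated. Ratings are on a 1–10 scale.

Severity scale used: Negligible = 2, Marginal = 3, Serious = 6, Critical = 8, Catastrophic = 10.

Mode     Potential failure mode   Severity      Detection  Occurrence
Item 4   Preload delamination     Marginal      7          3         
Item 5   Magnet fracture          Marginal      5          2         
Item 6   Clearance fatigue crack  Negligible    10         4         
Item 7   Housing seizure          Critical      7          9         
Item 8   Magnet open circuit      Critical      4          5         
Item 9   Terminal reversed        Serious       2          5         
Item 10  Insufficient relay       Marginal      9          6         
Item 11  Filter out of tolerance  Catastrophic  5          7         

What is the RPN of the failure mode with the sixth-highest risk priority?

63

RPN = Severity × Occurrence × Detection:
  Item 4: 3 × 3 × 7 = 63
  Item 5: 3 × 2 × 5 = 30
  Item 6: 2 × 4 × 10 = 80
  Item 7: 8 × 9 × 7 = 504
  Item 8: 8 × 5 × 4 = 160
  Item 9: 6 × 5 × 2 = 60
  Item 10: 3 × 6 × 9 = 162
  Item 11: 10 × 7 × 5 = 350
Sorted descending: 504, 350, 162, 160, 80, 63, 60, 30.
The sixth-highest RPN is 63 (Item 4).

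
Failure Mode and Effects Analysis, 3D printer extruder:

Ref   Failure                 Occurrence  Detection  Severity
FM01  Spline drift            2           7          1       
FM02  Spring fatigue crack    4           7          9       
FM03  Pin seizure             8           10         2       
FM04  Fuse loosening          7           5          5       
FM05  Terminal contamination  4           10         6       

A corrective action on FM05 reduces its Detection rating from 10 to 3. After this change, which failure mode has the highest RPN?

RPN = Severity × Occurrence × Detection:
  FM01: 1 × 2 × 7 = 14
  FM02: 9 × 4 × 7 = 252
  FM03: 2 × 8 × 10 = 160
  FM04: 5 × 7 × 5 = 175
  FM05: 6 × 4 × 10 = 240
After action: FM05 → 6 × 4 × 3 = 72.
Revised RPNs: FM02=252, FM04=175, FM03=160, FM05=72, FM01=14.
Highest is now FM02 (252).

FM02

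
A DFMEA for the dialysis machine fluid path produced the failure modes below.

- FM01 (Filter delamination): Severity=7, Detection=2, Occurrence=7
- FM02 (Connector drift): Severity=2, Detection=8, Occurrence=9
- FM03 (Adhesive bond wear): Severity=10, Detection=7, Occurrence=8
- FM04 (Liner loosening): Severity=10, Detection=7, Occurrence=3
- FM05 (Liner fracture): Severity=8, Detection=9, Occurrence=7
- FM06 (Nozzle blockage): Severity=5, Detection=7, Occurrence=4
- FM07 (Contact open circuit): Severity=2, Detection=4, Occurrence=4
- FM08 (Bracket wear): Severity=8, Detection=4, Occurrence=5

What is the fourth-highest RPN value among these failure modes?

160

RPN = Severity × Occurrence × Detection:
  FM01: 7 × 7 × 2 = 98
  FM02: 2 × 9 × 8 = 144
  FM03: 10 × 8 × 7 = 560
  FM04: 10 × 3 × 7 = 210
  FM05: 8 × 7 × 9 = 504
  FM06: 5 × 4 × 7 = 140
  FM07: 2 × 4 × 4 = 32
  FM08: 8 × 5 × 4 = 160
Sorted descending: 560, 504, 210, 160, 144, 140, 98, 32.
The fourth-highest RPN is 160 (FM08).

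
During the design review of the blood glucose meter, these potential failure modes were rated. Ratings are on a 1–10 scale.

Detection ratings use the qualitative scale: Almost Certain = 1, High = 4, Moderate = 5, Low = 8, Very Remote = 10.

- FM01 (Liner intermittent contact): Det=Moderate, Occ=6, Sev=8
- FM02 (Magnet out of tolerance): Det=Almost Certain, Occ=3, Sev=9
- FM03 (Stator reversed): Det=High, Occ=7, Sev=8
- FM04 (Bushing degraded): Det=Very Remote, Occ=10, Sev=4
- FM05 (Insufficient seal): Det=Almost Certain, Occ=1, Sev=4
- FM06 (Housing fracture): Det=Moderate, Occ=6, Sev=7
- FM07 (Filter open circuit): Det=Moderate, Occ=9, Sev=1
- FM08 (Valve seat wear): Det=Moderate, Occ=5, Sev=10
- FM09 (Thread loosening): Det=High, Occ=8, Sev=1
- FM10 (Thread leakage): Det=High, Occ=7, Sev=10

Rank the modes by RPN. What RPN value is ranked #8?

RPN = Severity × Occurrence × Detection:
  FM01: 8 × 6 × 5 = 240
  FM02: 9 × 3 × 1 = 27
  FM03: 8 × 7 × 4 = 224
  FM04: 4 × 10 × 10 = 400
  FM05: 4 × 1 × 1 = 4
  FM06: 7 × 6 × 5 = 210
  FM07: 1 × 9 × 5 = 45
  FM08: 10 × 5 × 5 = 250
  FM09: 1 × 8 × 4 = 32
  FM10: 10 × 7 × 4 = 280
Sorted descending: 400, 280, 250, 240, 224, 210, 45, 32, 27, 4.
The eighth-highest RPN is 32 (FM09).

32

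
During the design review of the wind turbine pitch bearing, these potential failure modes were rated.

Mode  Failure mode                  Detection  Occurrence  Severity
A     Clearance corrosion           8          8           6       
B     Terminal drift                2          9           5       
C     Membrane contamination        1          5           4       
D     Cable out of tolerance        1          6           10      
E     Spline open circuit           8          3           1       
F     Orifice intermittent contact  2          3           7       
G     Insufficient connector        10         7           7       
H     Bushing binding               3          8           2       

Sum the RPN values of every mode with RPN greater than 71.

RPN = Severity × Occurrence × Detection:
  A: 6 × 8 × 8 = 384
  B: 5 × 9 × 2 = 90
  C: 4 × 5 × 1 = 20
  D: 10 × 6 × 1 = 60
  E: 1 × 3 × 8 = 24
  F: 7 × 3 × 2 = 42
  G: 7 × 7 × 10 = 490
  H: 2 × 8 × 3 = 48
RPN > 71: A (384), B (90), G (490).
Sum: 384 + 90 + 490 = 964.

964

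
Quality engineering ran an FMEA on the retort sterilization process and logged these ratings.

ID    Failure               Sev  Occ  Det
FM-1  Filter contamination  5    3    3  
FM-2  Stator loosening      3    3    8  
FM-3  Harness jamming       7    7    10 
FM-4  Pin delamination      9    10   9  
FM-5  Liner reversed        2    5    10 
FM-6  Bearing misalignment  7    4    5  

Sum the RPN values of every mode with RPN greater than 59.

RPN = Severity × Occurrence × Detection:
  FM-1: 5 × 3 × 3 = 45
  FM-2: 3 × 3 × 8 = 72
  FM-3: 7 × 7 × 10 = 490
  FM-4: 9 × 10 × 9 = 810
  FM-5: 2 × 5 × 10 = 100
  FM-6: 7 × 4 × 5 = 140
RPN > 59: FM-2 (72), FM-3 (490), FM-4 (810), FM-5 (100), FM-6 (140).
Sum: 72 + 490 + 810 + 100 + 140 = 1612.

1612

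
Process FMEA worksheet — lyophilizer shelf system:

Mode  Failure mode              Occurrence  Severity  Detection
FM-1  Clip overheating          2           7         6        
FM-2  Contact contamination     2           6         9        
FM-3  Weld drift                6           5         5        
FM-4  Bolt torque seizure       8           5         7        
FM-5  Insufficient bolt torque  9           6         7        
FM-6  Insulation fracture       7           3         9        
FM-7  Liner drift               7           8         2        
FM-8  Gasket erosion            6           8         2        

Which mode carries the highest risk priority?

RPN = Severity × Occurrence × Detection:
  FM-1: 7 × 2 × 6 = 84
  FM-2: 6 × 2 × 9 = 108
  FM-3: 5 × 6 × 5 = 150
  FM-4: 5 × 8 × 7 = 280
  FM-5: 6 × 9 × 7 = 378
  FM-6: 3 × 7 × 9 = 189
  FM-7: 8 × 7 × 2 = 112
  FM-8: 8 × 6 × 2 = 96
Highest RPN is 378 → FM-5.

FM-5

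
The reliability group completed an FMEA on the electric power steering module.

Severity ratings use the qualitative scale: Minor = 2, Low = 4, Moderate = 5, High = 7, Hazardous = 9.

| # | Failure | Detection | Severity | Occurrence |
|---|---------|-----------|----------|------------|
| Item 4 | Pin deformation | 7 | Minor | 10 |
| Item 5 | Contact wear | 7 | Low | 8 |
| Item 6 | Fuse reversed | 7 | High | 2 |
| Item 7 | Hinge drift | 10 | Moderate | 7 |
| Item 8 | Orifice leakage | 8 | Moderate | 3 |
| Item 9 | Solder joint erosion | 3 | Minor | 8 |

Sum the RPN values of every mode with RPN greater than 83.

932

RPN = Severity × Occurrence × Detection:
  Item 4: 2 × 10 × 7 = 140
  Item 5: 4 × 8 × 7 = 224
  Item 6: 7 × 2 × 7 = 98
  Item 7: 5 × 7 × 10 = 350
  Item 8: 5 × 3 × 8 = 120
  Item 9: 2 × 8 × 3 = 48
RPN > 83: Item 4 (140), Item 5 (224), Item 6 (98), Item 7 (350), Item 8 (120).
Sum: 140 + 224 + 98 + 350 + 120 = 932.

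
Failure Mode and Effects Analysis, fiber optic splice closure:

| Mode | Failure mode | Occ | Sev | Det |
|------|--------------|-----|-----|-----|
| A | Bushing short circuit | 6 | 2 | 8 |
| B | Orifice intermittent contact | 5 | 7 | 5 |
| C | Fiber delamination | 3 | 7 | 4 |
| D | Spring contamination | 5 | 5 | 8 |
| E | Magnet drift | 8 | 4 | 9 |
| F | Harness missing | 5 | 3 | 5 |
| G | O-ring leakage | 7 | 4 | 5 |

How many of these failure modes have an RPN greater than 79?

6

RPN = Severity × Occurrence × Detection:
  A: 2 × 6 × 8 = 96
  B: 7 × 5 × 5 = 175
  C: 7 × 3 × 4 = 84
  D: 5 × 5 × 8 = 200
  E: 4 × 8 × 9 = 288
  F: 3 × 5 × 5 = 75
  G: 4 × 7 × 5 = 140
Modes with RPN > 79: A (96), B (175), C (84), D (200), E (288), G (140) → 6.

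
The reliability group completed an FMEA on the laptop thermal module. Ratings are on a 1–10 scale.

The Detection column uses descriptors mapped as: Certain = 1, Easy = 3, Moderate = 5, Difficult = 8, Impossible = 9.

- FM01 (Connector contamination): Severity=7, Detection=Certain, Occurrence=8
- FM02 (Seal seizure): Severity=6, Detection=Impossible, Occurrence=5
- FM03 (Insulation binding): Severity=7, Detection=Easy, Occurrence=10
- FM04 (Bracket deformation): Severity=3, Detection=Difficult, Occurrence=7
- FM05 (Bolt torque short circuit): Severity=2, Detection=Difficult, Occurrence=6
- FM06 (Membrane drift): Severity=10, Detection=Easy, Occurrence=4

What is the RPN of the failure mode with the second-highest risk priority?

210

RPN = Severity × Occurrence × Detection:
  FM01: 7 × 8 × 1 = 56
  FM02: 6 × 5 × 9 = 270
  FM03: 7 × 10 × 3 = 210
  FM04: 3 × 7 × 8 = 168
  FM05: 2 × 6 × 8 = 96
  FM06: 10 × 4 × 3 = 120
Sorted descending: 270, 210, 168, 120, 96, 56.
The second-highest RPN is 210 (FM03).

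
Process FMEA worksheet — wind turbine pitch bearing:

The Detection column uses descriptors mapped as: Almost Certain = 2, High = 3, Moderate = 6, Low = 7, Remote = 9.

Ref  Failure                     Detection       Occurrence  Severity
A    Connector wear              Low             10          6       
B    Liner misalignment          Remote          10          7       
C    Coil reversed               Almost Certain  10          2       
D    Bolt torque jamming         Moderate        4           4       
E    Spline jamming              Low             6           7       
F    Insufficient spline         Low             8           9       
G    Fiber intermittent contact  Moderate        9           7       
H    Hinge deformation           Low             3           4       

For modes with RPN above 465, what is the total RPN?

RPN = Severity × Occurrence × Detection:
  A: 6 × 10 × 7 = 420
  B: 7 × 10 × 9 = 630
  C: 2 × 10 × 2 = 40
  D: 4 × 4 × 6 = 96
  E: 7 × 6 × 7 = 294
  F: 9 × 8 × 7 = 504
  G: 7 × 9 × 6 = 378
  H: 4 × 3 × 7 = 84
RPN > 465: B (630), F (504).
Sum: 630 + 504 = 1134.

1134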